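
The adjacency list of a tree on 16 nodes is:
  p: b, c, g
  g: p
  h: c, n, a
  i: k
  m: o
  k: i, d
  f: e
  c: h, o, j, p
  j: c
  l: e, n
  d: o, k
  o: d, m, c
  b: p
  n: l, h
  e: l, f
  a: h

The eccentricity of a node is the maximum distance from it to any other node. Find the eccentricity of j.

6

The node farthest from j is f, via j–c–h–n–l–e–f — 6 edges.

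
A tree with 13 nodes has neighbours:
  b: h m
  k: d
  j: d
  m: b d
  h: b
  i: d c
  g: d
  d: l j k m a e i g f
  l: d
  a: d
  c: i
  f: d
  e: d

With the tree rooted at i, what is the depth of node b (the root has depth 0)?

Climbing from b to the root: b – m – d – i. That's 3 steps.

3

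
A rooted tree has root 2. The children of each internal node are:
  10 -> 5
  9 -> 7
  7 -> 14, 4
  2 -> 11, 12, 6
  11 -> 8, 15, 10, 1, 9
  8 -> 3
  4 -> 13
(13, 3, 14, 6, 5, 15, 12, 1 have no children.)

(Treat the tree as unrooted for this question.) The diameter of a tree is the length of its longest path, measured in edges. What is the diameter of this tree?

6

A longest path is 13-4-7-9-11-10-5, with 6 edges.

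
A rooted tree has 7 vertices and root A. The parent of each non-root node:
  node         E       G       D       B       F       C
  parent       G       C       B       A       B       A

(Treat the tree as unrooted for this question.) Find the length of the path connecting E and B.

4

E – G – C – A – B: 4 edges.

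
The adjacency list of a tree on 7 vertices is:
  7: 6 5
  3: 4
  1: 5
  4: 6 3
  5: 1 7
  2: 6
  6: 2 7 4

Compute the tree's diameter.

A longest path is 1-5-7-6-4-3, with 5 edges.

5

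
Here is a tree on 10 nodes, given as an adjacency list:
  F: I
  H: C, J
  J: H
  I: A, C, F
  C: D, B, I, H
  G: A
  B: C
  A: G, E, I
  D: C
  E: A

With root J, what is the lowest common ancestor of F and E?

I

Path F→root: F I C H J; path E→root: E A I C H J.
First common node: I.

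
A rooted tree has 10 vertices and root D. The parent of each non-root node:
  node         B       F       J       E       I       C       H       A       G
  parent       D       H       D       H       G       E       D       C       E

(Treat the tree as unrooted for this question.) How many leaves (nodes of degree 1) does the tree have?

5

Degree-1 nodes: A, B, F, I, J — 5 of them.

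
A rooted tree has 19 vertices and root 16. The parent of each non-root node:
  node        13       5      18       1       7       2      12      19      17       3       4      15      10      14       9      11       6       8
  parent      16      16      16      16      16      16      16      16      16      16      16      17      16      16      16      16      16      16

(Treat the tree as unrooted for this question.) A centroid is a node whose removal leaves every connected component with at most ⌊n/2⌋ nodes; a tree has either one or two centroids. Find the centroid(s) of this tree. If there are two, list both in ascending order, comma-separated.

16

Delete 16: the remaining components have sizes 2, 1, 1, 1, 1, 1, 1, 1, 1, 1, 1, 1, 1, 1, 1, 1, 1. Max 2 ≤ 9, so 16 is a centroid.
Every other node leaves some component of size > 9, so the centroid is unique.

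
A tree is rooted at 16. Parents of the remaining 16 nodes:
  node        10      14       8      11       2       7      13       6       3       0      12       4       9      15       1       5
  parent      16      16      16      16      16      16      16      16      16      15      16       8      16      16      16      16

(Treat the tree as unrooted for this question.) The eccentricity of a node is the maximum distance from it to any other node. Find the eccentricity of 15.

The node farthest from 15 is 4, via 15–16–8–4 — 3 edges.

3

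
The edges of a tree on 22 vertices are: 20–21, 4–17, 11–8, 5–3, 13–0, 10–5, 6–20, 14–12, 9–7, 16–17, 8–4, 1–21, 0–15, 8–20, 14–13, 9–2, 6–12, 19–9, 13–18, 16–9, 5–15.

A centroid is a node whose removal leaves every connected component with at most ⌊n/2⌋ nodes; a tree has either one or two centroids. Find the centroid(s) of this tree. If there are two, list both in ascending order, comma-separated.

Removing 20 splits the tree into components of sizes 10, 9, 2; the largest is 10 ≤ ⌊22/2⌋ = 11.
No neighbour of 20 does as well, so 20 is the unique centroid.

20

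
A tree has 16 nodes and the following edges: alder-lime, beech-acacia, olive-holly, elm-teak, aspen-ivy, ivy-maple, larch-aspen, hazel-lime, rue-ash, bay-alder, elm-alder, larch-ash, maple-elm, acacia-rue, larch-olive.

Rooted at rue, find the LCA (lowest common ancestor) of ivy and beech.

ivy's ancestor chain is ivy, aspen, larch, ash, rue and beech's is beech, acacia, rue; they first meet at rue.

rue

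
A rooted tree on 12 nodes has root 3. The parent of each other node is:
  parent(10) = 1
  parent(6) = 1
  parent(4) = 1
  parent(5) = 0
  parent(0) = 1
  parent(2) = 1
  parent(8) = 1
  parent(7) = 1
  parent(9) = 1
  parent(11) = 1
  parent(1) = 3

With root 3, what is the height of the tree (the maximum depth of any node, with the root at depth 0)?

The longest root-to-leaf path is 3 – 1 – 0 – 5 (3 edges).

3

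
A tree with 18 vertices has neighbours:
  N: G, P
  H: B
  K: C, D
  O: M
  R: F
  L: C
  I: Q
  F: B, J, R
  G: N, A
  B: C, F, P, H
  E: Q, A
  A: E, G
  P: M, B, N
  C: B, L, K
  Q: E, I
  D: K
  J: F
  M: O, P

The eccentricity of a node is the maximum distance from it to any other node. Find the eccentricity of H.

8

The node farthest from H is I, via H – B – P – N – G – A – E – Q – I — 8 edges.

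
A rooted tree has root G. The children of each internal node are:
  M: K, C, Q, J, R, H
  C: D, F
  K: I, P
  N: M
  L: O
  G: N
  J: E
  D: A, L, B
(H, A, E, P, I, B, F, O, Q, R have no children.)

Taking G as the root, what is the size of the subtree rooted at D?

The subtree rooted at D contains: D, L, B, A, O — 5 nodes.

5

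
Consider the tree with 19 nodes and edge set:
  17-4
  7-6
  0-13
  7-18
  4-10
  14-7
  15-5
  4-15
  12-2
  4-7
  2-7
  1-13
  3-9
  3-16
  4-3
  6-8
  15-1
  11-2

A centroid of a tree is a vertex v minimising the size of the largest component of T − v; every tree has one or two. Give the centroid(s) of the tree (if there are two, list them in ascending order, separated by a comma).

Removing 4 splits the tree into components of sizes 8, 5, 3, 1, 1; the largest is 8 ≤ ⌊19/2⌋ = 9.
Every other node leaves some component of size > 9, so the centroid is unique.

4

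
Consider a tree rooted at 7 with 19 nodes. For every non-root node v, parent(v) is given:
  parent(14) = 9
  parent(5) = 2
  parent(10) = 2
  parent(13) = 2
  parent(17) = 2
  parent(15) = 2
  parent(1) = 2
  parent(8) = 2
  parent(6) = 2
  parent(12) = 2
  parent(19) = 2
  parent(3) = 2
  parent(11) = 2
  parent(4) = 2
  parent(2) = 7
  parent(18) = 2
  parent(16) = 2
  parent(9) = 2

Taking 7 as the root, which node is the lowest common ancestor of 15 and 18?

Path 15→root: 15 2 7; path 18→root: 18 2 7.
First common node: 2.

2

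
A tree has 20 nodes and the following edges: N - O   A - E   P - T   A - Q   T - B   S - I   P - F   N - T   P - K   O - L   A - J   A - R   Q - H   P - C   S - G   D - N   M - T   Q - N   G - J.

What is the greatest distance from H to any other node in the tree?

6

A farthest node from H is I.
The path H-Q-A-J-G-S-I has 6 edges.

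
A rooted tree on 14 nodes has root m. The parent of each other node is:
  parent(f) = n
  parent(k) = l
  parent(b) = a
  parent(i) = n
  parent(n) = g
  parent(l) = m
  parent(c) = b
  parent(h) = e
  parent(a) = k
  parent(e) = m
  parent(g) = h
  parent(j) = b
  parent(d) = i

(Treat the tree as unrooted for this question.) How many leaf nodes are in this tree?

Exactly 4 nodes have a single neighbour: c, d, f, j.

4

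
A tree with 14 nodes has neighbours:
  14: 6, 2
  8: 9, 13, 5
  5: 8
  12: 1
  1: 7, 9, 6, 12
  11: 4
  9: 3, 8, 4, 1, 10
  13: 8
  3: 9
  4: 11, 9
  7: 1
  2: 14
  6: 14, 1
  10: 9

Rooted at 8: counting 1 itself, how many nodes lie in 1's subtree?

1's subtree: {1, 6, 12, 7, 14, 2}, size 6.

6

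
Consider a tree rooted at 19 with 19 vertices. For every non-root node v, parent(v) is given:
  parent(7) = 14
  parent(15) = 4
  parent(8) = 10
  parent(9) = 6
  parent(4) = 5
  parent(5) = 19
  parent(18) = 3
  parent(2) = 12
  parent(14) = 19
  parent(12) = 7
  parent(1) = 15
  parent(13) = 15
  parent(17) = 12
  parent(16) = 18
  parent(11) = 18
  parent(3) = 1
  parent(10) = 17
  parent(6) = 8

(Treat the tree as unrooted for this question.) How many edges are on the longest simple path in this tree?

Starting from 16, a farthest node is 9 at distance 15.
One longest path: 16 - 18 - 3 - 1 - 15 - 4 - 5 - 19 - 14 - 7 - 12 - 17 - 10 - 8 - 6 - 9.
So the diameter is 15.

15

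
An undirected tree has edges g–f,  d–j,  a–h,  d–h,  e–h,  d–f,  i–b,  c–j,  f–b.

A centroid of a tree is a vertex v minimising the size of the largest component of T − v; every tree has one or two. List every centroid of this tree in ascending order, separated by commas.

d

Removing d splits the tree into components of sizes 4, 3, 2; the largest is 4 ≤ ⌊10/2⌋ = 5.
No neighbour of d does as well, so d is the unique centroid.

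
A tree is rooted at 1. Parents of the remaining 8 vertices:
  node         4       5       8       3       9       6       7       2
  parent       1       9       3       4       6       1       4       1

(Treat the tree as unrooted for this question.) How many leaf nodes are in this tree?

Degree-1 nodes: 2, 5, 7, 8 — 4 of them.

4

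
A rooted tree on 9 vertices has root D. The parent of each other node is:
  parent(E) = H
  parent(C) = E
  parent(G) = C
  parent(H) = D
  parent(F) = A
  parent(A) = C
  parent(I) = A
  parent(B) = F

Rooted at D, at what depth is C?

D – H – E – C — 3 edges.

3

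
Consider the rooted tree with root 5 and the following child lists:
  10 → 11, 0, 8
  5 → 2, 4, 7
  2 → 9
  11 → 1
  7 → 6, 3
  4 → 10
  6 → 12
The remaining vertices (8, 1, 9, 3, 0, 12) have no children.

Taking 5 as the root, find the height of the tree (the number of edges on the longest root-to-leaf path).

4

1 sits deepest: 5–4–10–11–1 — 4 edges from the root.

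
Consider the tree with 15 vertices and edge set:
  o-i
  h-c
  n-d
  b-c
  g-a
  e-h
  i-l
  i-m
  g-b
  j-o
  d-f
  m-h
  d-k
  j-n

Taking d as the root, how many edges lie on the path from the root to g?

9

d → n → j → o → i → m → h → c → b → g — 9 edges.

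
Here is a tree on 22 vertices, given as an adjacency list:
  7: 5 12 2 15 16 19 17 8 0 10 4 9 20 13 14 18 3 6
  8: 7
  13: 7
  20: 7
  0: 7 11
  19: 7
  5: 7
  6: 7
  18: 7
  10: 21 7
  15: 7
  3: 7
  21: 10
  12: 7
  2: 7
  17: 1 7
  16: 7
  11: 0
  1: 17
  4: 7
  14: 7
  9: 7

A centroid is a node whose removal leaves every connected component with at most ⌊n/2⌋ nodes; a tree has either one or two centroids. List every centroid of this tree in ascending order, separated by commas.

Delete 7: the remaining components have sizes 2, 2, 2, 1, 1, 1, 1, 1, 1, 1, 1, 1, 1, 1, 1, 1, 1, 1. Max 2 ≤ 11, so 7 is a centroid.
No neighbour of 7 does as well, so 7 is the unique centroid.

7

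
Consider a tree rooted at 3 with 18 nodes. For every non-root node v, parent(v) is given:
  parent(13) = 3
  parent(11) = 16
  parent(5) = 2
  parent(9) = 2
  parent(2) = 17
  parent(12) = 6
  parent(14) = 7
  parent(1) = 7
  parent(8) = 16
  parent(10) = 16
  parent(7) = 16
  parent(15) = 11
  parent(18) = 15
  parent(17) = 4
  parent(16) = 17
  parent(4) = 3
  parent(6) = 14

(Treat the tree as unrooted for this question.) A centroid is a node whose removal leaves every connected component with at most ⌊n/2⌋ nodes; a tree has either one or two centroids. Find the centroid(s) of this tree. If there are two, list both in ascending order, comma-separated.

16

If 16 is removed the pieces have sizes 7, 5, 3, 1, 1, all ≤ ⌊18/2⌋ = 9.
Every other node leaves some component of size > 9, so the centroid is unique.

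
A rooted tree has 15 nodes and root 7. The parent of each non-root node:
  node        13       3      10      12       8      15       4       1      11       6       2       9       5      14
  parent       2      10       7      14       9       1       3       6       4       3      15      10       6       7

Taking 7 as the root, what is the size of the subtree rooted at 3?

Descendants of 3 (including itself): 3, 6, 4, 1, 5, 11, 15, 2, 13. That's 9.

9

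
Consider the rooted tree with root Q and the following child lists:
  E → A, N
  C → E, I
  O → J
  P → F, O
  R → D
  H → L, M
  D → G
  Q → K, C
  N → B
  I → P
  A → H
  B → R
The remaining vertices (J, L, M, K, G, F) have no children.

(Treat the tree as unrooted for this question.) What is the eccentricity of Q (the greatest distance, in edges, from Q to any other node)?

A farthest node from Q is G.
The path Q – C – E – N – B – R – D – G has 7 edges.

7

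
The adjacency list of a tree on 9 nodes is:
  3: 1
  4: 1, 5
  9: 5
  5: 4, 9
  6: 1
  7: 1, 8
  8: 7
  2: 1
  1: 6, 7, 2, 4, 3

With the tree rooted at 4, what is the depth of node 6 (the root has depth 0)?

4 → 1 → 6 — 2 edges.

2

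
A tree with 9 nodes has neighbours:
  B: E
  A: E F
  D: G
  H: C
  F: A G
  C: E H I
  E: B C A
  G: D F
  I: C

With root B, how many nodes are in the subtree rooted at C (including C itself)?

3

Descendants of C (including itself): C, I, H. That's 3.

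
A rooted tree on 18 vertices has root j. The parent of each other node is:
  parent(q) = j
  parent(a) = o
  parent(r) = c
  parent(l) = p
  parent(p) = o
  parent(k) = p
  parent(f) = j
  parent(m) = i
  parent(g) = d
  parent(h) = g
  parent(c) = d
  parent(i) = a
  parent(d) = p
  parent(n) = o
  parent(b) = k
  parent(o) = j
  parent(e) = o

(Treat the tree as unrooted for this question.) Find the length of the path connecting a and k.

The path is a - o - p - k, which has 3 edges.

3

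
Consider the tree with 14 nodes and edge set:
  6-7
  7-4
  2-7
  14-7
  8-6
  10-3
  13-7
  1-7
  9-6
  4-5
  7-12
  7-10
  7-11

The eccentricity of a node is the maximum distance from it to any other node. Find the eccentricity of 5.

4

The node farthest from 5 is 3 (9, 8 also at distance 4), via 5 – 4 – 7 – 10 – 3 — 4 edges.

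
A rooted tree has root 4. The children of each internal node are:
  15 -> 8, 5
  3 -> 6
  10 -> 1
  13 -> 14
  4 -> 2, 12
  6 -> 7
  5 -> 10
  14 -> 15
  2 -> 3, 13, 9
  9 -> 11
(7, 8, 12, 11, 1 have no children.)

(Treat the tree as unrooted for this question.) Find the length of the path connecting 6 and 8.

6

Walking from 6: 6 – 3 – 2 – 13 – 14 – 15 – 8. Length 6.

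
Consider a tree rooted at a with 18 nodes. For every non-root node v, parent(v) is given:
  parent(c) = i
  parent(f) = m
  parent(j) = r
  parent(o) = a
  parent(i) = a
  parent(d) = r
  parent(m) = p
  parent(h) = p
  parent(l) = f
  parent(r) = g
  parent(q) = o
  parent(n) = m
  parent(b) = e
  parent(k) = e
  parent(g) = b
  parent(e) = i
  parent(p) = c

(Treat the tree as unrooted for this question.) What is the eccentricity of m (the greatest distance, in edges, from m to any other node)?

8

A farthest node from m is d (j also at distance 8).
The path m-p-c-i-e-b-g-r-d has 8 edges.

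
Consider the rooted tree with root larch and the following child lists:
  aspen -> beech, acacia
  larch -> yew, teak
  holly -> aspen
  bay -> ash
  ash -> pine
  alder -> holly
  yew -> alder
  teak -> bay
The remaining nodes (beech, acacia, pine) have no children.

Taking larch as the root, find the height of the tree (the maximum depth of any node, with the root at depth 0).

5

A deepest node is acacia, reached by larch–yew–alder–holly–aspen–acacia.
That path has 5 edges, so the height is 5.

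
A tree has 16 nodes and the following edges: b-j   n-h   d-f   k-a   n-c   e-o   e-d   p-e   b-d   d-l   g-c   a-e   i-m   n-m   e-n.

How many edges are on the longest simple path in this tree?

6

BFS from j reaches g last, at distance 6; BFS from g confirms no node is farther.
Path: j-b-d-e-n-c-g.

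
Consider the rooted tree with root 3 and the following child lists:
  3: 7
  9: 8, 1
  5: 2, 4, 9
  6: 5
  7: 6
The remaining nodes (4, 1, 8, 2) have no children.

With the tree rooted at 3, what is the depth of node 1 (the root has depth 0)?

Path from 3 to 1: 3 → 7 → 6 → 5 → 9 → 1, which has 5 edges.

5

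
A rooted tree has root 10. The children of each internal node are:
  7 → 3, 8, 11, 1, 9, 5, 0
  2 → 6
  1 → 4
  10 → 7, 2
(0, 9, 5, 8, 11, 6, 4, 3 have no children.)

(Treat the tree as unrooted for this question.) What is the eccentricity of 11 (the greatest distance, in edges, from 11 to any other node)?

Distances from 11 peak at 4, attained at 6.
11–7–10–2–6

4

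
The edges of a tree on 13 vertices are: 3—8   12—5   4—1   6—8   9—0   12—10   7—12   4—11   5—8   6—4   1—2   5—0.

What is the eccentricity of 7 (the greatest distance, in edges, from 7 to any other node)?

7

A farthest node from 7 is 2.
The path 7–12–5–8–6–4–1–2 has 7 edges.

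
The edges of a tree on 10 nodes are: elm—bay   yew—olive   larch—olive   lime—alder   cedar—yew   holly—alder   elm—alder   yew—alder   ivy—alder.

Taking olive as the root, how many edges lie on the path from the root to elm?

3

olive–yew–alder–elm — 3 edges.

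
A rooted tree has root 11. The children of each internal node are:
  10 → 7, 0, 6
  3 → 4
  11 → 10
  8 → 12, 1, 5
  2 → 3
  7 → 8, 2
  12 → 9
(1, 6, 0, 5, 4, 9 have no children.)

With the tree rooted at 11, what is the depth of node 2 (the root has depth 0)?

3

Path from 11 to 2: 11–10–7–2, which has 3 edges.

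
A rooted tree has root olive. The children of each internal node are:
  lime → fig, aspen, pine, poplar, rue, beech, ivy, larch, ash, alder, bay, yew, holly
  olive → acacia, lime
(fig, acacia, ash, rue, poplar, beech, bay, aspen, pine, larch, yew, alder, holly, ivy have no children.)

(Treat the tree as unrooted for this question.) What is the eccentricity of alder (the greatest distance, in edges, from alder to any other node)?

3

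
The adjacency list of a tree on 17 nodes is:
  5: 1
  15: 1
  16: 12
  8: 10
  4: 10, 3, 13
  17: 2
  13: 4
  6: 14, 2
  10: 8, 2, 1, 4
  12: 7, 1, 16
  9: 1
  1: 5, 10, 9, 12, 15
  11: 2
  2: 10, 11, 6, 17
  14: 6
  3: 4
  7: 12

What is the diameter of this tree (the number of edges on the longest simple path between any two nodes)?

6

A longest path is 14-6-2-10-1-12-7, with 6 edges.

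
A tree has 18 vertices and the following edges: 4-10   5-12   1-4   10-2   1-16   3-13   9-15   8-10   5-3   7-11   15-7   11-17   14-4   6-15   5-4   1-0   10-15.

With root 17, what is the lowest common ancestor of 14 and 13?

Path 14→root: 14 4 10 15 7 11 17; path 13→root: 13 3 5 4 10 15 7 11 17.
First common node: 4.

4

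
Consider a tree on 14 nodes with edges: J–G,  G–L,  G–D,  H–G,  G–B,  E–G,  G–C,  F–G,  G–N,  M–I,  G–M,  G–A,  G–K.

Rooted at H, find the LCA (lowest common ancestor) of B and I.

B's ancestor chain is B, G, H and I's is I, M, G, H; they first meet at G.

G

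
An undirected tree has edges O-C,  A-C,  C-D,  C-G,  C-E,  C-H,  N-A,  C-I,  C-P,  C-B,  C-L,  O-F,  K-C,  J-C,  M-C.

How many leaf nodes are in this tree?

Exactly 13 nodes have a single neighbour: B, D, E, F, G, H, I, J, K, L, M, N, P.

13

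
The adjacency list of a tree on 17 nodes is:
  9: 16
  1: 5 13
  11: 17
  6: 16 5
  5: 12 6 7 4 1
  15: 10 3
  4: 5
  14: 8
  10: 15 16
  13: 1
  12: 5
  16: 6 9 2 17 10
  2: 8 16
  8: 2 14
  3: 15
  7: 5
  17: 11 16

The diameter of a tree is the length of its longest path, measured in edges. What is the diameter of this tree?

BFS from 13 reaches 14 last, at distance 7; BFS from 14 confirms no node is farther.
Path: 13 – 1 – 5 – 6 – 16 – 2 – 8 – 14.

7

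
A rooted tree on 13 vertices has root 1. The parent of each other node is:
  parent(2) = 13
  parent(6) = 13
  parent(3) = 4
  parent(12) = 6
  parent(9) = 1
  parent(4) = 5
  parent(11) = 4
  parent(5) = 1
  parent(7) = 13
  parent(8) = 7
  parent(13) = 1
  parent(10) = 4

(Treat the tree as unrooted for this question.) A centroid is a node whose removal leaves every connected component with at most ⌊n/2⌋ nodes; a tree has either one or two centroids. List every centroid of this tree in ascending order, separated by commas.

1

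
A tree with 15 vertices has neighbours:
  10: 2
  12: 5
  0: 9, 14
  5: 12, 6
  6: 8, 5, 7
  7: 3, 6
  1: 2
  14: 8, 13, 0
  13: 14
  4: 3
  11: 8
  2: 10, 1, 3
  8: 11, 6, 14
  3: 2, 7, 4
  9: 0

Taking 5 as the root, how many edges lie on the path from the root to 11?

3

Path from 5 to 11: 5 – 6 – 8 – 11, which has 3 edges.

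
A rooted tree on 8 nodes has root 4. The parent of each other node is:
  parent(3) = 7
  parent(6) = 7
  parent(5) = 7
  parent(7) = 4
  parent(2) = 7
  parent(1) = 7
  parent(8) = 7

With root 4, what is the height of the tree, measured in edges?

2

5 sits deepest: 4 – 7 – 5 — 2 edges from the root.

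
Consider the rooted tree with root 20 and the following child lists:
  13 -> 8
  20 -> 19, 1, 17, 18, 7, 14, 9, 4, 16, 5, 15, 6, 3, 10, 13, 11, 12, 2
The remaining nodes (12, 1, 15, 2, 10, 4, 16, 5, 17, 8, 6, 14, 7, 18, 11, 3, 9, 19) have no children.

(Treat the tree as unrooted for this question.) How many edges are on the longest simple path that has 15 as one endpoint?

3

Distances from 15 peak at 3, attained at 8.
15–20–13–8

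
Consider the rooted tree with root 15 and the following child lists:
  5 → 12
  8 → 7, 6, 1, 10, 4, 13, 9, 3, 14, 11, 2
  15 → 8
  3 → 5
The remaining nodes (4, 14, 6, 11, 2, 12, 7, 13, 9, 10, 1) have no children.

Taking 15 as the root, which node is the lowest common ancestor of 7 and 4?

8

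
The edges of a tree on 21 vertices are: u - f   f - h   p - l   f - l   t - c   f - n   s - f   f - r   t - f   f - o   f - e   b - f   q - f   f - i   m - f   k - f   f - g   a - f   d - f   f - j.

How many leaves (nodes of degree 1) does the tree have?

18

The leaves are a, b, c, d, e, g, h, i, j, k, m, n, o, p, q, r, s, u.
That is 18 leaves.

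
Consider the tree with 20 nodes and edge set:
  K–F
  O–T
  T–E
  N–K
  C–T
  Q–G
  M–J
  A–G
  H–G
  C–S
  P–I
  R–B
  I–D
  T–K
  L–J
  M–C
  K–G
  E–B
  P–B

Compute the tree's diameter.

9

A longest path is D – I – P – B – E – T – C – M – J – L, with 9 edges.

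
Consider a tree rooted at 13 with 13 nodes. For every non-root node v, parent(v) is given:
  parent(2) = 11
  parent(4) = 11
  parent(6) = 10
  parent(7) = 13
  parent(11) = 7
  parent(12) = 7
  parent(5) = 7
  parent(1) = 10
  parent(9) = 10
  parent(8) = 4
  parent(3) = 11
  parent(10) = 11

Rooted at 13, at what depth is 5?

Path from 13 to 5: 13 → 7 → 5, which has 2 edges.

2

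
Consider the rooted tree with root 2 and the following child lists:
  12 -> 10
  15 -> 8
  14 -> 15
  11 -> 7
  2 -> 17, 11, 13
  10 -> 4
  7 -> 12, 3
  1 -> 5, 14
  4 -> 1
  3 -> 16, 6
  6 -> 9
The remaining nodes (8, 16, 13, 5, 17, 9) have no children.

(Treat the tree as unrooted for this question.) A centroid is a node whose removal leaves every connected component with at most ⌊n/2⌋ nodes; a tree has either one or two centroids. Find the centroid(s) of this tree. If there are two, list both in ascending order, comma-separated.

7

Delete 7: the remaining components have sizes 8, 4, 4. Max 8 ≤ 8, so 7 is a centroid.
Every other node leaves some component of size > 8, so the centroid is unique.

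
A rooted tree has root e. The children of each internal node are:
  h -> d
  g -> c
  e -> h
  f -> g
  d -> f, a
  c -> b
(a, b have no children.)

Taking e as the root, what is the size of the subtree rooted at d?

6

The subtree rooted at d contains: d, a, f, g, c, b — 6 nodes.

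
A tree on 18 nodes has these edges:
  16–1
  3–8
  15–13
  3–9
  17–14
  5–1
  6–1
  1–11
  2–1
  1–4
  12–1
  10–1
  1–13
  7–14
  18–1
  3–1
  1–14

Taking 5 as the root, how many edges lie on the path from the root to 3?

5–1–3 — 2 edges.

2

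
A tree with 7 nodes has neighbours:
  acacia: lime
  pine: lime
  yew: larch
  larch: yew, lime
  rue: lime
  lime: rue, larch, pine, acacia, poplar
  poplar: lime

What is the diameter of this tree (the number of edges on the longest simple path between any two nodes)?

3

Starting from yew, a farthest node is pine at distance 3.
One longest path: yew–larch–lime–pine.
So the diameter is 3.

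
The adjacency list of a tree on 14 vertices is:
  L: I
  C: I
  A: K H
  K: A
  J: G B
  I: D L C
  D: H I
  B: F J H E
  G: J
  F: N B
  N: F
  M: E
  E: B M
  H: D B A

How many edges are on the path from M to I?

Walking from M: M–E–B–H–D–I. Length 5.

5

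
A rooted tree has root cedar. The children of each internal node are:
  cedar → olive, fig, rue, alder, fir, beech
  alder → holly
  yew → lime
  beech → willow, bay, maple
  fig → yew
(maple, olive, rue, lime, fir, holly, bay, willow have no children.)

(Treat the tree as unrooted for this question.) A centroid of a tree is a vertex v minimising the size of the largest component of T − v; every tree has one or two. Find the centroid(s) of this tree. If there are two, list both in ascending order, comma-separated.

Removing cedar splits the tree into components of sizes 4, 3, 2, 1, 1, 1; the largest is 4 ≤ ⌊13/2⌋ = 6.
No neighbour of cedar does as well, so cedar is the unique centroid.

cedar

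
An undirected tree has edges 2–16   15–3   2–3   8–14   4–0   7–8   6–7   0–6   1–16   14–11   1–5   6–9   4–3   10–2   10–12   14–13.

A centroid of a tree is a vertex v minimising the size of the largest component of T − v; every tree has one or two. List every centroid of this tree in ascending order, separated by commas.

Removing 4 splits the tree into components of sizes 8, 8; the largest is 8 ≤ ⌊17/2⌋ = 8.
No neighbour of 4 does as well, so 4 is the unique centroid.

4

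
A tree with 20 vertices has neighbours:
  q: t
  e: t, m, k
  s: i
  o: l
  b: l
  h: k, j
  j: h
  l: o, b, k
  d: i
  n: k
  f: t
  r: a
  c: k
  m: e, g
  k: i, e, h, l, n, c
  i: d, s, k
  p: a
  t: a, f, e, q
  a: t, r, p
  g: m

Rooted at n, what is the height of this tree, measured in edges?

The longest root-to-leaf path is n – k – e – t – a – r (5 edges).

5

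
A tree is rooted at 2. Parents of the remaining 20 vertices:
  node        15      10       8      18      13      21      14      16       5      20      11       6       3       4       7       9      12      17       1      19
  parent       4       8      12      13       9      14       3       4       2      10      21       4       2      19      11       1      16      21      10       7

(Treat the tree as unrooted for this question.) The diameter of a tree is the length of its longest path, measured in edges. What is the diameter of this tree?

BFS from 18 reaches 5 last, at distance 16; BFS from 5 confirms no node is farther.
Path: 18 - 13 - 9 - 1 - 10 - 8 - 12 - 16 - 4 - 19 - 7 - 11 - 21 - 14 - 3 - 2 - 5.

16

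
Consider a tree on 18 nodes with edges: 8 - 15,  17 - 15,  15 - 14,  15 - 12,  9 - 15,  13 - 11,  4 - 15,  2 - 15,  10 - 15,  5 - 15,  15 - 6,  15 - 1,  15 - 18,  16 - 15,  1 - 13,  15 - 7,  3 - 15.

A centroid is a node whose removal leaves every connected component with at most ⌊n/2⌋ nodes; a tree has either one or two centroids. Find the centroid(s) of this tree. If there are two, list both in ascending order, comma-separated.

15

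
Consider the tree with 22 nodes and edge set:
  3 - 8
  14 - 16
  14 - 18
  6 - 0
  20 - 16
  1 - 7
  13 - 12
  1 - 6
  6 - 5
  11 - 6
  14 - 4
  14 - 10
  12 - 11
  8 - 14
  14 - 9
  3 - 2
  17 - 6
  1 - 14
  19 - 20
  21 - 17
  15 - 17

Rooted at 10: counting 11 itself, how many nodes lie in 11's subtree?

3

The subtree rooted at 11 contains: 11, 12, 13 — 3 nodes.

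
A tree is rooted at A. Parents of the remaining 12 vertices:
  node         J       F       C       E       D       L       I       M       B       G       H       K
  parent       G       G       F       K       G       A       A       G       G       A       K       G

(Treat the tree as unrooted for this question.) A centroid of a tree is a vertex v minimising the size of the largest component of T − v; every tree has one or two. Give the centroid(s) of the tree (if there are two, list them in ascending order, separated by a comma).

G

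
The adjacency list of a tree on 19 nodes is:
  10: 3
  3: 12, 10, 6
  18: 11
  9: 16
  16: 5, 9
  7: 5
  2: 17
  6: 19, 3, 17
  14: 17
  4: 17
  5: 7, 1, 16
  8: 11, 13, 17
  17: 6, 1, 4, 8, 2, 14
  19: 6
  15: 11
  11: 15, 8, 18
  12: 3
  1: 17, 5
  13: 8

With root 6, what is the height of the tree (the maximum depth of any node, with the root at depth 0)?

A deepest node is 9, reached by 6 → 17 → 1 → 5 → 16 → 9.
That path has 5 edges, so the height is 5.

5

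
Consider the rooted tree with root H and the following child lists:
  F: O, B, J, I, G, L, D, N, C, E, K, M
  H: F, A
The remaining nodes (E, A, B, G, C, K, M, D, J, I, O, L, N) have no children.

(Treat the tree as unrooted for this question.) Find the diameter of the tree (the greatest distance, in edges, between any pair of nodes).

3

A longest path is A – H – F – L, with 3 edges.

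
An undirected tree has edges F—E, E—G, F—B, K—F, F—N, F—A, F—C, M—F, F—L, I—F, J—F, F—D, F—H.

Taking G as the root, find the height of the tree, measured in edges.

3

A deepest node is H, reached by G-E-F-H.
That path has 3 edges, so the height is 3.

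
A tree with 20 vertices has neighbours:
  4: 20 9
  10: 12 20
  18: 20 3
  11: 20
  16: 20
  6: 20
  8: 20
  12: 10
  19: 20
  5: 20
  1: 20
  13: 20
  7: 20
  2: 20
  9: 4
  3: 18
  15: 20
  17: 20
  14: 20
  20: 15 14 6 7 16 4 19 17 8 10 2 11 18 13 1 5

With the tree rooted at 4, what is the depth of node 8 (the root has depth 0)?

Path from 4 to 8: 4–20–8, which has 2 edges.

2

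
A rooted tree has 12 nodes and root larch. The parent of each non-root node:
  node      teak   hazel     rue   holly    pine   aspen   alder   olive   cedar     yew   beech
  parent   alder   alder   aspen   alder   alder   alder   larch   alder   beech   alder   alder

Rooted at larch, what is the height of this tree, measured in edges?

The longest root-to-leaf path is larch-alder-beech-cedar (3 edges).

3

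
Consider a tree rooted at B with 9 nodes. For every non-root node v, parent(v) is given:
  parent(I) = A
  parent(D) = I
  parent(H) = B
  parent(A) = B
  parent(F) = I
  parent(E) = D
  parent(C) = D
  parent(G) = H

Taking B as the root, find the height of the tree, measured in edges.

4

A deepest node is E, reached by B → A → I → D → E.
That path has 4 edges, so the height is 4.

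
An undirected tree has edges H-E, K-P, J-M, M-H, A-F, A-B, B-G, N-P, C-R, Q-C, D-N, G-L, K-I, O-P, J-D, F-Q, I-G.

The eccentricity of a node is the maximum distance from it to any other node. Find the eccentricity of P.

9

A farthest node from P is R.
The path P-K-I-G-B-A-F-Q-C-R has 9 edges.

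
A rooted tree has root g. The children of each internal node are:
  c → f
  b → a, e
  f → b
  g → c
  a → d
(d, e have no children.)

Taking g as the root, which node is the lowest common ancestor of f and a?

f's ancestor chain is f, c, g and a's is a, b, f, c, g; they first meet at f.

f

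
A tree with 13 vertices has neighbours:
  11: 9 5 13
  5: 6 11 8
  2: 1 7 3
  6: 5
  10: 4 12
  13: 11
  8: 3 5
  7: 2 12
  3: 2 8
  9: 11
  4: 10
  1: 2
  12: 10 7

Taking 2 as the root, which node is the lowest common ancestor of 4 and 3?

2

Path 4→root: 4 10 12 7 2; path 3→root: 3 2.
First common node: 2.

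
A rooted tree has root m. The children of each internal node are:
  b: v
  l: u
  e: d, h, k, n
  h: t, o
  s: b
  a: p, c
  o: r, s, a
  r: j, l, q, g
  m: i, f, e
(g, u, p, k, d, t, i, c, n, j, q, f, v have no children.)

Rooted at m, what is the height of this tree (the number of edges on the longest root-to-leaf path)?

6

The longest root-to-leaf path is m-e-h-o-r-l-u (6 edges).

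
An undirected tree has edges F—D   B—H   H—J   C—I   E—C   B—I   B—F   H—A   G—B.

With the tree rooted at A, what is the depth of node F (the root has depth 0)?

3

Climbing from F to the root: F–B–H–A. That's 3 steps.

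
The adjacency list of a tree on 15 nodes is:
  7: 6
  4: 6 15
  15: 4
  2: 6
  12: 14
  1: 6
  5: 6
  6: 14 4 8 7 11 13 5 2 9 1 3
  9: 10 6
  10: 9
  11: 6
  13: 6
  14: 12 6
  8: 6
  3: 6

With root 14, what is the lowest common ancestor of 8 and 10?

Ancestors of 8 (toward the root): 8, 6, 14.
Ancestors of 10: 10, 9, 6, 14.
The deepest node appearing in both lists is 6.

6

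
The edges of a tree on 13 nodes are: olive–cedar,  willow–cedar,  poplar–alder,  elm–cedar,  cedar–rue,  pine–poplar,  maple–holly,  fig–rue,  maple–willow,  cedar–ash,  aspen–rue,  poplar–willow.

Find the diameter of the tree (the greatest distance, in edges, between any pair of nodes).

5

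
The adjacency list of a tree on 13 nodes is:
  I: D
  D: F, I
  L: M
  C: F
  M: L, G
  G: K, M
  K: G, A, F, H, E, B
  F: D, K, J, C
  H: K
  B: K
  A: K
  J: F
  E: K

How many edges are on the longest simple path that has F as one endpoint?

4

Distances from F peak at 4, attained at L.
F-K-G-M-L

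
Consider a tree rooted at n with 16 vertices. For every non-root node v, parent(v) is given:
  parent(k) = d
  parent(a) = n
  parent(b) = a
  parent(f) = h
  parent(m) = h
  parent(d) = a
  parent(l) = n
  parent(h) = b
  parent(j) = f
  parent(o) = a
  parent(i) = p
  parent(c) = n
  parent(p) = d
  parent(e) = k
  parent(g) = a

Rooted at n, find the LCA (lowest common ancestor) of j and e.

a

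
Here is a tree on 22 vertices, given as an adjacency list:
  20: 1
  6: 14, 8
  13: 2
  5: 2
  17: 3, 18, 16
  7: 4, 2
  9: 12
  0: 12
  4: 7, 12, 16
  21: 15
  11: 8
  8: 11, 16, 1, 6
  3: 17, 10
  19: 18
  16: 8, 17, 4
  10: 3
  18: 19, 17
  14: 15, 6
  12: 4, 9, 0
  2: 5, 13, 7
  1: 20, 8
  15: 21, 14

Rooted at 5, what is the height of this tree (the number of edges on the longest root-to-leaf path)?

A deepest node is 21, reached by 5 → 2 → 7 → 4 → 16 → 8 → 6 → 14 → 15 → 21.
That path has 9 edges, so the height is 9.

9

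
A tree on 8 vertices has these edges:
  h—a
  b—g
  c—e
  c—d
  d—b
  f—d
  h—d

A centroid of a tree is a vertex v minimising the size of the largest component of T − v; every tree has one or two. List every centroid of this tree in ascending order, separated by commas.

Delete d: the remaining components have sizes 2, 2, 2, 1. Max 2 ≤ 4, so d is a centroid.
Every other node leaves some component of size > 4, so the centroid is unique.

d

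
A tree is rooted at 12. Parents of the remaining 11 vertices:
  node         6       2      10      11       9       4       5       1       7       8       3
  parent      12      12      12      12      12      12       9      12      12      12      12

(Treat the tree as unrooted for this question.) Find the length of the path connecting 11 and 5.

11 - 12 - 9 - 5: 3 edges.

3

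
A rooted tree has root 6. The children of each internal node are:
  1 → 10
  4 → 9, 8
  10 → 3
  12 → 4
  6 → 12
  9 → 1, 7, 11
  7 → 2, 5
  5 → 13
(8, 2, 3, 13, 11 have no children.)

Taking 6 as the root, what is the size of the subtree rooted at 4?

11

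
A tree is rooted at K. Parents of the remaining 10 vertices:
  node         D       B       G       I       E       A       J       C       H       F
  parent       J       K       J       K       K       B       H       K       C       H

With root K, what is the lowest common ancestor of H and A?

Path H→root: H C K; path A→root: A B K.
First common node: K.

K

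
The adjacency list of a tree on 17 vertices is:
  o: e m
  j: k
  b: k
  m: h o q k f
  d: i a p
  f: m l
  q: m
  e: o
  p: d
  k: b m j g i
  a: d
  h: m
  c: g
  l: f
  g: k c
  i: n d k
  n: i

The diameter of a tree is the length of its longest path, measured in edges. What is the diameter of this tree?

6

Starting from e, a farthest node is a at distance 6.
One longest path: e - o - m - k - i - d - a.
So the diameter is 6.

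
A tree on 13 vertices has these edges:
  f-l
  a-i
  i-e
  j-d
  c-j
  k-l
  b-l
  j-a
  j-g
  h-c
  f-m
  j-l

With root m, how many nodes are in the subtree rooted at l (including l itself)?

11

The subtree rooted at l contains: l, j, k, b, c, a, g, d, h, i, e — 11 nodes.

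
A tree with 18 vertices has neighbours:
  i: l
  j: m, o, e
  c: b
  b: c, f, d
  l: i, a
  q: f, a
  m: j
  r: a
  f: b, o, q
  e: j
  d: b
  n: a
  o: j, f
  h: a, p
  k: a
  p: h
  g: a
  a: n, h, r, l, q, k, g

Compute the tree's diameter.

A longest path is m-j-o-f-q-a-l-i, with 7 edges.

7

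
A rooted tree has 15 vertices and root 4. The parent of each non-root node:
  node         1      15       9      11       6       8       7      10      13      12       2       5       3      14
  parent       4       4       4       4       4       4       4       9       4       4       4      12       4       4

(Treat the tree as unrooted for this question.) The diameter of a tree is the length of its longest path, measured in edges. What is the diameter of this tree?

4

BFS from 5 reaches 10 last, at distance 4; BFS from 10 confirms no node is farther.
Path: 5-12-4-9-10.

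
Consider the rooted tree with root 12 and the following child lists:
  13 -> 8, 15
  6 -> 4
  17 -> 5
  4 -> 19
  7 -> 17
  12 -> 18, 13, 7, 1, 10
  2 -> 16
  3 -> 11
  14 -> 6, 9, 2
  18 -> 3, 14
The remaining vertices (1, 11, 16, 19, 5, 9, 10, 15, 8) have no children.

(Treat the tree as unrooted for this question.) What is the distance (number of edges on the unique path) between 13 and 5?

4

Walking from 13: 13 - 12 - 7 - 17 - 5. Length 4.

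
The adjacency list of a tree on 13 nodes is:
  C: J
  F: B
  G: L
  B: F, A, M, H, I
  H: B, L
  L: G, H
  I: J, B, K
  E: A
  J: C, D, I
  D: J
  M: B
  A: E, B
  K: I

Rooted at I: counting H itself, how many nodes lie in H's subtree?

Descendants of H (including itself): H, L, G. That's 3.

3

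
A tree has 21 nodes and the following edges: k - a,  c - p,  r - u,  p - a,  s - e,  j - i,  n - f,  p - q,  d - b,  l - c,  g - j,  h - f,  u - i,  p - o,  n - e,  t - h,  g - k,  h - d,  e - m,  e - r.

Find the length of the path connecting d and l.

14

d–h–f–n–e–r–u–i–j–g–k–a–p–c–l: 14 edges.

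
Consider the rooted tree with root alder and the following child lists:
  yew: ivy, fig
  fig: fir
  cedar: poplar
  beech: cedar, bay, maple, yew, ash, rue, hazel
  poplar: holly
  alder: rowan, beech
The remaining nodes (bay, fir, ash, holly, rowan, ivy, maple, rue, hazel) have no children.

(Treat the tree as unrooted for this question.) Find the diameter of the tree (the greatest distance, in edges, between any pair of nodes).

6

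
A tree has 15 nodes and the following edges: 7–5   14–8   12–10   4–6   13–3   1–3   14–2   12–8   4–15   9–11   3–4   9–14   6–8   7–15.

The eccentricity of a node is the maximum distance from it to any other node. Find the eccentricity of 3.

A farthest node from 3 is 11.
The path 3–4–6–8–14–9–11 has 6 edges.

6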